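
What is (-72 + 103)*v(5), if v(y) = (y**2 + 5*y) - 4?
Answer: 1426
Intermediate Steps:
v(y) = -4 + y**2 + 5*y
(-72 + 103)*v(5) = (-72 + 103)*(-4 + 5**2 + 5*5) = 31*(-4 + 25 + 25) = 31*46 = 1426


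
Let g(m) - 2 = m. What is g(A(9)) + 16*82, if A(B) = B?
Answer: 1323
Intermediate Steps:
g(m) = 2 + m
g(A(9)) + 16*82 = (2 + 9) + 16*82 = 11 + 1312 = 1323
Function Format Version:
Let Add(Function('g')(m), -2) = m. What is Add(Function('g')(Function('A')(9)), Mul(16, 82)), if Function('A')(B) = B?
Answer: 1323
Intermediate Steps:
Function('g')(m) = Add(2, m)
Add(Function('g')(Function('A')(9)), Mul(16, 82)) = Add(Add(2, 9), Mul(16, 82)) = Add(11, 1312) = 1323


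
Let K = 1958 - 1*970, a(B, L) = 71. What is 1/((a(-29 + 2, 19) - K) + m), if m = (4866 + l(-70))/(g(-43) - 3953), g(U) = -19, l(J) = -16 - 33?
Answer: -3972/3647141 ≈ -0.0010891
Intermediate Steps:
l(J) = -49
K = 988 (K = 1958 - 970 = 988)
m = -4817/3972 (m = (4866 - 49)/(-19 - 3953) = 4817/(-3972) = 4817*(-1/3972) = -4817/3972 ≈ -1.2127)
1/((a(-29 + 2, 19) - K) + m) = 1/((71 - 1*988) - 4817/3972) = 1/((71 - 988) - 4817/3972) = 1/(-917 - 4817/3972) = 1/(-3647141/3972) = -3972/3647141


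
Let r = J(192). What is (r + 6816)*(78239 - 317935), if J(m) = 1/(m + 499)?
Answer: -1128933883472/691 ≈ -1.6338e+9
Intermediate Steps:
J(m) = 1/(499 + m)
r = 1/691 (r = 1/(499 + 192) = 1/691 ≈ 0.0014472)
(r + 6816)*(78239 - 317935) = (1/691 + 6816)*(78239 - 317935) = (4709857/691)*(-239696) = -1128933883472/691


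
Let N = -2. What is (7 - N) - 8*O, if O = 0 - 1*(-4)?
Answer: -23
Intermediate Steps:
O = 4 (O = 0 + 4 = 4)
(7 - N) - 8*O = (7 - 1*(-2)) - 8*4 = (7 + 2) - 32 = 9 - 32 = -23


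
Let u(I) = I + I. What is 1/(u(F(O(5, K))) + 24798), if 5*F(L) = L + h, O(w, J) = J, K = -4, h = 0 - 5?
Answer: 5/123972 ≈ 4.0332e-5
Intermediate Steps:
h = -5
F(L) = -1 + L/5 (F(L) = (L - 5)/5 = (-5 + L)/5 = -1 + L/5)
u(I) = 2*I
1/(u(F(O(5, K))) + 24798) = 1/(2*(-1 + (⅕)*(-4)) + 24798) = 1/(2*(-1 - ⅘) + 24798) = 1/(2*(-9/5) + 24798) = 1/(-18/5 + 24798) = 1/(123972/5) = 5/123972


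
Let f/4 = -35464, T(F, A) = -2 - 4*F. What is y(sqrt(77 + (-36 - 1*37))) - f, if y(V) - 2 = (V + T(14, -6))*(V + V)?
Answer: 141634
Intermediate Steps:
f = -141856 (f = 4*(-35464) = -141856)
y(V) = 2 + 2*V*(-58 + V) (y(V) = 2 + (V + (-2 - 4*14))*(V + V) = 2 + (V + (-2 - 56))*(2*V) = 2 + (V - 58)*(2*V) = 2 + (-58 + V)*(2*V) = 2 + 2*V*(-58 + V))
y(sqrt(77 + (-36 - 1*37))) - f = (2 - 116*sqrt(77 + (-36 - 1*37)) + 2*(sqrt(77 + (-36 - 1*37)))**2) - 1*(-141856) = (2 - 116*sqrt(77 + (-36 - 37)) + 2*(sqrt(77 + (-36 - 37)))**2) + 141856 = (2 - 116*sqrt(77 - 73) + 2*(sqrt(77 - 73))**2) + 141856 = (2 - 116*sqrt(4) + 2*(sqrt(4))**2) + 141856 = (2 - 116*2 + 2*2**2) + 141856 = (2 - 232 + 2*4) + 141856 = (2 - 232 + 8) + 141856 = -222 + 141856 = 141634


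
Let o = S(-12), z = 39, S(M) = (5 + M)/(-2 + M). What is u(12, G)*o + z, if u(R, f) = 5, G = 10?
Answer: 83/2 ≈ 41.500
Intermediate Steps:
S(M) = (5 + M)/(-2 + M)
o = ½ (o = (5 - 12)/(-2 - 12) = -7/(-14) = -1/14*(-7) = ½ ≈ 0.50000)
u(12, G)*o + z = 5*(½) + 39 = 5/2 + 39 = 83/2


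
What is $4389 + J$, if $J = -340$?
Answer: $4049$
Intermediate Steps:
$4389 + J = 4389 - 340 = 4049$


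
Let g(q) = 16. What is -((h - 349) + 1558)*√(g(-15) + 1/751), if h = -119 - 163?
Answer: -927*√9024767/751 ≈ -3708.2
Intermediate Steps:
h = -282
-((h - 349) + 1558)*√(g(-15) + 1/751) = -((-282 - 349) + 1558)*√(16 + 1/751) = -(-631 + 1558)*√(16 + 1/751) = -927*√(12017/751) = -927*√9024767/751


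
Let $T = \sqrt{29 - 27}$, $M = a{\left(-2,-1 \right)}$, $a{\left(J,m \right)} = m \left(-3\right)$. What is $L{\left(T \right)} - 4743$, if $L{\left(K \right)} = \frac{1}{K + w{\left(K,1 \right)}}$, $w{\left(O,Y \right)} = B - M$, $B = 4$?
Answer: $-4744 + \sqrt{2} \approx -4742.6$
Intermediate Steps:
$a{\left(J,m \right)} = - 3 m$
$M = 3$ ($M = \left(-3\right) \left(-1\right) = 3$)
$w{\left(O,Y \right)} = 1$ ($w{\left(O,Y \right)} = 4 - 3 = 1$)
$T = \sqrt{2} \approx 1.4142$
$L{\left(K \right)} = \frac{1}{1 + K}$ ($L{\left(K \right)} = \frac{1}{K + 1} = \frac{1}{1 + K}$)
$L{\left(T \right)} - 4743 = \frac{1}{1 + \sqrt{2}} - 4743 = -4743 + \frac{1}{1 + \sqrt{2}}$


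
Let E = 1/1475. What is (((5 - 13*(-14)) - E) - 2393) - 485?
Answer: -3969226/1475 ≈ -2691.0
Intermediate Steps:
E = 1/1475 ≈ 0.00067797
(((5 - 13*(-14)) - E) - 2393) - 485 = (((5 - 13*(-14)) - 1*1/1475) - 2393) - 485 = (((5 + 182) - 1/1475) - 2393) - 485 = ((187 - 1/1475) - 2393) - 485 = (275824/1475 - 2393) - 485 = -3253851/1475 - 485 = -3969226/1475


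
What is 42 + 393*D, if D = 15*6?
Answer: 35412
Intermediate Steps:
D = 90
42 + 393*D = 42 + 393*90 = 42 + 35370 = 35412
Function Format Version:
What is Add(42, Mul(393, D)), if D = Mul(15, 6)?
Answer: 35412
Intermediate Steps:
D = 90
Add(42, Mul(393, D)) = Add(42, Mul(393, 90)) = Add(42, 35370) = 35412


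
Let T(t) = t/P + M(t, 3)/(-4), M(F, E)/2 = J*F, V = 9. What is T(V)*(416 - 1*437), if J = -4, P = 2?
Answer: -945/2 ≈ -472.50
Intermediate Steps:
M(F, E) = -8*F (M(F, E) = 2*(-4*F) = -8*F)
T(t) = 5*t/2 (T(t) = t/2 - 8*t/(-4) = t*(½) - 8*t*(-¼) = t/2 + 2*t = 5*t/2)
T(V)*(416 - 1*437) = ((5/2)*9)*(416 - 1*437) = 45*(416 - 437)/2 = (45/2)*(-21) = -945/2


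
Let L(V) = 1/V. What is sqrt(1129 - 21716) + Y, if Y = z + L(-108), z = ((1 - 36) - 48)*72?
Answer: -645409/108 + I*sqrt(20587) ≈ -5976.0 + 143.48*I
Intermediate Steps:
z = -5976 (z = (-35 - 48)*72 = -83*72 = -5976)
Y = -645409/108 (Y = -5976 + 1/(-108) = -5976 - 1/108 = -645409/108 ≈ -5976.0)
sqrt(1129 - 21716) + Y = sqrt(1129 - 21716) - 645409/108 = sqrt(-20587) - 645409/108 = I*sqrt(20587) - 645409/108 = -645409/108 + I*sqrt(20587)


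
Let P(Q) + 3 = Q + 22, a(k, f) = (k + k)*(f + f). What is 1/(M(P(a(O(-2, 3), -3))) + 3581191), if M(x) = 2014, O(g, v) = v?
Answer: 1/3583205 ≈ 2.7908e-7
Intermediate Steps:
a(k, f) = 4*f*k (a(k, f) = (2*k)*(2*f) = 4*f*k)
P(Q) = 19 + Q (P(Q) = -3 + (Q + 22) = -3 + (22 + Q) = 19 + Q)
1/(M(P(a(O(-2, 3), -3))) + 3581191) = 1/(2014 + 3581191) = 1/3583205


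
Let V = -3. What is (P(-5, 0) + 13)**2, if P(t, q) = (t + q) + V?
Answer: 25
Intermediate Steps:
P(t, q) = -3 + q + t (P(t, q) = (t + q) - 3 = (q + t) - 3 = -3 + q + t)
(P(-5, 0) + 13)**2 = ((-3 + 0 - 5) + 13)**2 = (-8 + 13)**2 = 5**2 = 25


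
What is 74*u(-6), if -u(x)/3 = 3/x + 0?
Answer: 111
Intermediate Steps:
u(x) = -9/x (u(x) = -3*(3/x + 0) = -9/x)
74*u(-6) = 74*(-9/(-6)) = 74*(-9*(-1/6)) = 74*(3/2) = 111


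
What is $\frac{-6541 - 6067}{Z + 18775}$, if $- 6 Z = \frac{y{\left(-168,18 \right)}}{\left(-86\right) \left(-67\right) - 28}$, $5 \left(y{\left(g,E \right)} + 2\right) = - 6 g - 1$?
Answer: $- \frac{2168828160}{3229674503} \approx -0.67153$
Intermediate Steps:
$y{\left(g,E \right)} = - \frac{11}{5} - \frac{6 g}{5}$ ($y{\left(g,E \right)} = -2 + \frac{- 6 g - 1}{5} = -2 + \frac{-1 - 6 g}{5} = -2 - \left(\frac{1}{5} + \frac{6 g}{5}\right) = - \frac{11}{5} - \frac{6 g}{5}$)
$Z = - \frac{997}{172020}$ ($Z = - \frac{\left(- \frac{11}{5} - - \frac{1008}{5}\right) \frac{1}{\left(-86\right) \left(-67\right) - 28}}{6} = - \frac{\left(- \frac{11}{5} + \frac{1008}{5}\right) \frac{1}{5762 - 28}}{6} = - \frac{\frac{997}{5} \cdot \frac{1}{5734}}{6} = \left(- \frac{1}{6}\right) \frac{997}{28670} = - \frac{997}{172020} \approx -0.0057958$)
$\frac{-6541 - 6067}{Z + 18775} = \frac{-6541 - 6067}{- \frac{997}{172020} + 18775} = - \frac{12608}{\frac{3229674503}{172020}} = \left(-12608\right) \frac{172020}{3229674503} = - \frac{2168828160}{3229674503}$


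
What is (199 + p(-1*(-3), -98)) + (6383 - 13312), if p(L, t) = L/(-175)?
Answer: -1177753/175 ≈ -6730.0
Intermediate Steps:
p(L, t) = -L/175 (p(L, t) = L*(-1/175) = -L/175)
(199 + p(-1*(-3), -98)) + (6383 - 13312) = (199 - (-1)*(-3)/175) + (6383 - 13312) = (199 - 1/175*3) - 6929 = (199 - 3/175) - 6929 = 34822/175 - 6929 = -1177753/175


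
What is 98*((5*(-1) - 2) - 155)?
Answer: -15876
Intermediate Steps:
98*((5*(-1) - 2) - 155) = 98*((-5 - 2) - 155) = 98*(-7 - 155) = 98*(-162) = -15876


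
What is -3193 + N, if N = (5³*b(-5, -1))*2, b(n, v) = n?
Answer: -4443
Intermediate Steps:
N = -1250 (N = (5³*(-5))*2 = (125*(-5))*2 = -625*2 = -1250)
-3193 + N = -3193 - 1250 = -4443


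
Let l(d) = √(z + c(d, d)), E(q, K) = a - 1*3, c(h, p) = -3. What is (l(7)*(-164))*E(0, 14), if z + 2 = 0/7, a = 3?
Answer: 0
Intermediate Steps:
z = -2 (z = -2 + 0/7 = -2 + 0*(⅐) = -2 + 0 = -2)
E(q, K) = 0 (E(q, K) = 3 - 1*3 = 3 - 3 = 0)
l(d) = I*√5 (l(d) = √(-2 - 3) = √(-5) = I*√5)
(l(7)*(-164))*E(0, 14) = ((I*√5)*(-164))*0 = -164*I*√5*0 = 0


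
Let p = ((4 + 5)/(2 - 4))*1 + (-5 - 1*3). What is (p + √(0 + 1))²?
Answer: 529/4 ≈ 132.25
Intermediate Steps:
p = -25/2 (p = (9/(-2))*1 + (-5 - 3) = (9*(-½))*1 - 8 = -9/2*1 - 8 = -9/2 - 8 = -25/2 ≈ -12.500)
(p + √(0 + 1))² = (-25/2 + √(0 + 1))² = (-25/2 + √1)² = (-25/2 + 1)² = (-23/2)² = 529/4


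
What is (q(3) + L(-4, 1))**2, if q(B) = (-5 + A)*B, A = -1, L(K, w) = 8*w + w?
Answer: 81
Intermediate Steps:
L(K, w) = 9*w
q(B) = -6*B (q(B) = (-5 - 1)*B = -6*B)
(q(3) + L(-4, 1))**2 = (-6*3 + 9*1)**2 = (-18 + 9)**2 = (-9)**2 = 81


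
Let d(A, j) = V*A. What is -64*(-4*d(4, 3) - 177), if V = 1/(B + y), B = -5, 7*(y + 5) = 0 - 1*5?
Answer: 842432/75 ≈ 11232.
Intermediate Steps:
y = -40/7 (y = -5 + (0 - 1*5)/7 = -5 + (0 - 5)/7 = -5 + (⅐)*(-5) = -5 - 5/7 = -40/7 ≈ -5.7143)
V = -7/75 (V = 1/(-5 - 40/7) = 1/(-75/7) = -7/75 ≈ -0.093333)
d(A, j) = -7*A/75
-64*(-4*d(4, 3) - 177) = -64*(-(-28)*4/75 - 177) = -64*(-4*(-28/75) - 177) = -64*(112/75 - 177) = -64*(-13163/75) = 842432/75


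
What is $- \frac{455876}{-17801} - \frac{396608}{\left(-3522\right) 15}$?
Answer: $\frac{15571974044}{470213415} \approx 33.117$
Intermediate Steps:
$- \frac{455876}{-17801} - \frac{396608}{\left(-3522\right) 15} = \left(-455876\right) \left(- \frac{1}{17801}\right) - \frac{396608}{-52830} = \frac{455876}{17801} - - \frac{198304}{26415} = \frac{455876}{17801} + \frac{198304}{26415} = \frac{15571974044}{470213415}$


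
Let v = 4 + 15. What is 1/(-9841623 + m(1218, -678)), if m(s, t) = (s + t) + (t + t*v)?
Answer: -1/9854643 ≈ -1.0148e-7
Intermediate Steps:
v = 19
m(s, t) = s + 21*t (m(s, t) = (s + t) + (t + t*19) = (s + t) + (t + 19*t) = (s + t) + 20*t = s + 21*t)
1/(-9841623 + m(1218, -678)) = 1/(-9841623 + (1218 + 21*(-678))) = 1/(-9841623 + (1218 - 14238)) = 1/(-9841623 - 13020) = 1/(-9854643) = -1/9854643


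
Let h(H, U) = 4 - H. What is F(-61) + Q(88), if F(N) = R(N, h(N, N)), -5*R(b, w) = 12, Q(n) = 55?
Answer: 263/5 ≈ 52.600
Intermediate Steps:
R(b, w) = -12/5 (R(b, w) = -1/5*12 = -12/5)
F(N) = -12/5
F(-61) + Q(88) = -12/5 + 55 = 263/5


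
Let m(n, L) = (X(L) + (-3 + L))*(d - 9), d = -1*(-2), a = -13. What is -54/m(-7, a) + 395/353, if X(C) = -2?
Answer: 1706/2471 ≈ 0.69041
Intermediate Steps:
d = 2
m(n, L) = 35 - 7*L (m(n, L) = (-2 + (-3 + L))*(2 - 9) = (-5 + L)*(-7) = 35 - 7*L)
-54/m(-7, a) + 395/353 = -54/(35 - 7*(-13)) + 395/353 = -54/(35 + 91) + 395*(1/353) = -54/126 + 395/353 = -54*1/126 + 395/353 = -3/7 + 395/353 = 1706/2471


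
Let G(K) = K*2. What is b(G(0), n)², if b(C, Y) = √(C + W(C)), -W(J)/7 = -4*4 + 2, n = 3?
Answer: 98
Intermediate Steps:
G(K) = 2*K
W(J) = 98 (W(J) = -7*(-4*4 + 2) = -7*(-16 + 2) = -7*(-14) = 98)
b(C, Y) = √(98 + C) (b(C, Y) = √(C + 98) = √(98 + C))
b(G(0), n)² = (√(98 + 2*0))² = (√(98 + 0))² = (√98)² = (7*√2)² = 98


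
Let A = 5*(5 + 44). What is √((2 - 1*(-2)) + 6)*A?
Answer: 245*√10 ≈ 774.76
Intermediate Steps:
A = 245 (A = 5*49 = 245)
√((2 - 1*(-2)) + 6)*A = √((2 - 1*(-2)) + 6)*245 = √((2 + 2) + 6)*245 = √(4 + 6)*245 = √10*245 = 245*√10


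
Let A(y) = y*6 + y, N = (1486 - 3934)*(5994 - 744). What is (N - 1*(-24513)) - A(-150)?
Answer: -12826437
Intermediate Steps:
N = -12852000 (N = -2448*5250 = -12852000)
A(y) = 7*y (A(y) = 6*y + y = 7*y)
(N - 1*(-24513)) - A(-150) = (-12852000 - 1*(-24513)) - 7*(-150) = (-12852000 + 24513) - 1*(-1050) = -12827487 + 1050 = -12826437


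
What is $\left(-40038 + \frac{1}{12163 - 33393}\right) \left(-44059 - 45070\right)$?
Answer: $\frac{75760250818589}{21230} \approx 3.5685 \cdot 10^{9}$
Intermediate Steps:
$\left(-40038 + \frac{1}{12163 - 33393}\right) \left(-44059 - 45070\right) = \left(-40038 + \frac{1}{-21230}\right) \left(-89129\right) = \left(-40038 - \frac{1}{21230}\right) \left(-89129\right) = \left(- \frac{850006741}{21230}\right) \left(-89129\right) = \frac{75760250818589}{21230}$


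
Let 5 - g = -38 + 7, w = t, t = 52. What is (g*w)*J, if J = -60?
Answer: -112320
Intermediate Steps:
w = 52
g = 36 (g = 5 - (-38 + 7) = 5 - 1*(-31) = 5 + 31 = 36)
(g*w)*J = (36*52)*(-60) = 1872*(-60) = -112320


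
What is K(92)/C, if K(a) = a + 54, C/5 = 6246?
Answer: 73/15615 ≈ 0.0046750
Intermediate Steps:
C = 31230 (C = 5*6246 = 31230)
K(a) = 54 + a
K(92)/C = (54 + 92)/31230 = 146*(1/31230) = 73/15615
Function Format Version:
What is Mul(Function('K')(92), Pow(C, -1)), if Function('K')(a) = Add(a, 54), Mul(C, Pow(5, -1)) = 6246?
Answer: Rational(73, 15615) ≈ 0.0046750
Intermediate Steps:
C = 31230 (C = Mul(5, 6246) = 31230)
Function('K')(a) = Add(54, a)
Mul(Function('K')(92), Pow(C, -1)) = Mul(Add(54, 92), Pow(31230, -1)) = Mul(146, Rational(1, 31230)) = Rational(73, 15615)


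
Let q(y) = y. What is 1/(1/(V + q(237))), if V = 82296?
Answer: 82533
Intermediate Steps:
1/(1/(V + q(237))) = 1/(1/(82296 + 237)) = 1/(1/82533) = 82533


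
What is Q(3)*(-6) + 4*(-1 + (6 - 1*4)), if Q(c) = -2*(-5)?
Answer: -56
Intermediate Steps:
Q(c) = 10
Q(3)*(-6) + 4*(-1 + (6 - 1*4)) = 10*(-6) + 4*(-1 + (6 - 1*4)) = -60 + 4*(-1 + (6 - 4)) = -60 + 4*(-1 + 2) = -60 + 4*1 = -60 + 4 = -56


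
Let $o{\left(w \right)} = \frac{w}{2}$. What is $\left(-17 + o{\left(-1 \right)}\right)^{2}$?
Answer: $\frac{1225}{4} \approx 306.25$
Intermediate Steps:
$o{\left(w \right)} = \frac{w}{2}$ ($o{\left(w \right)} = w \frac{1}{2} = \frac{w}{2}$)
$\left(-17 + o{\left(-1 \right)}\right)^{2} = \left(-17 + \frac{1}{2} \left(-1\right)\right)^{2} = \left(-17 - \frac{1}{2}\right)^{2} = \left(- \frac{35}{2}\right)^{2} = \frac{1225}{4}$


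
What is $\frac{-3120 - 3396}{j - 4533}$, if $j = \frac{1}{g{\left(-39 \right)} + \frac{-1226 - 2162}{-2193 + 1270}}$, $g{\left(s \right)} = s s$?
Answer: $\frac{2292444459}{1594789630} \approx 1.4375$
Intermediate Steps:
$g{\left(s \right)} = s^{2}$
$j = \frac{923}{1407271}$ ($j = \frac{1}{\left(-39\right)^{2} + \frac{-1226 - 2162}{-2193 + 1270}} = \frac{1}{1521 - \frac{3388}{-923}} = \frac{1}{1521 - - \frac{3388}{923}} = \frac{1}{1521 + \frac{3388}{923}} = \frac{1}{\frac{1407271}{923}} = \frac{923}{1407271} \approx 0.00065588$)
$\frac{-3120 - 3396}{j - 4533} = \frac{-3120 - 3396}{\frac{923}{1407271} - 4533} = - \frac{6516}{- \frac{6379158520}{1407271}} = \left(-6516\right) \left(- \frac{1407271}{6379158520}\right) = \frac{2292444459}{1594789630}$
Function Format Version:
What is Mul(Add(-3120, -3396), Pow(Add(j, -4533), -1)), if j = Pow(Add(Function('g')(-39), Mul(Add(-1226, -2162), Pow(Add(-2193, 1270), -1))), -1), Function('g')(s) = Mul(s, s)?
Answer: Rational(2292444459, 1594789630) ≈ 1.4375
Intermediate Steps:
Function('g')(s) = Pow(s, 2)
j = Rational(923, 1407271) (j = Pow(Add(Pow(-39, 2), Mul(Add(-1226, -2162), Pow(Add(-2193, 1270), -1))), -1) = Pow(Add(1521, Mul(-3388, Pow(-923, -1))), -1) = Pow(Add(1521, Mul(-3388, Rational(-1, 923))), -1) = Pow(Add(1521, Rational(3388, 923)), -1) = Pow(Rational(1407271, 923), -1) = Rational(923, 1407271) ≈ 0.00065588)
Mul(Add(-3120, -3396), Pow(Add(j, -4533), -1)) = Mul(Add(-3120, -3396), Pow(Add(Rational(923, 1407271), -4533), -1)) = Mul(-6516, Pow(Rational(-6379158520, 1407271), -1)) = Mul(-6516, Rational(-1407271, 6379158520)) = Rational(2292444459, 1594789630)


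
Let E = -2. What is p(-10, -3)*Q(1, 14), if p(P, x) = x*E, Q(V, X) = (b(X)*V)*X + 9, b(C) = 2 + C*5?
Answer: 6102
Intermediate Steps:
b(C) = 2 + 5*C
Q(V, X) = 9 + V*X*(2 + 5*X) (Q(V, X) = ((2 + 5*X)*V)*X + 9 = (V*(2 + 5*X))*X + 9 = V*X*(2 + 5*X) + 9 = 9 + V*X*(2 + 5*X))
p(P, x) = -2*x (p(P, x) = x*(-2) = -2*x)
p(-10, -3)*Q(1, 14) = (-2*(-3))*(9 + 1*14*(2 + 5*14)) = 6*(9 + 1*14*(2 + 70)) = 6*(9 + 1*14*72) = 6*(9 + 1008) = 6*1017 = 6102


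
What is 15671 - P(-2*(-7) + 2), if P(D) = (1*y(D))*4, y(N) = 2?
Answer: 15663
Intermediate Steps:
P(D) = 8 (P(D) = (1*2)*4 = 2*4 = 8)
15671 - P(-2*(-7) + 2) = 15671 - 1*8 = 15671 - 8 = 15663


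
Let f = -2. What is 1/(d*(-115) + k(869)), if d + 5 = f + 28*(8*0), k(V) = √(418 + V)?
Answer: 805/646738 - 3*√143/646738 ≈ 0.0011892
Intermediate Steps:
d = -7 (d = -5 + (-2 + 28*(8*0)) = -5 + (-2 + 28*0) = -5 + (-2 + 0) = -5 - 2 = -7)
1/(d*(-115) + k(869)) = 1/(-7*(-115) + √(418 + 869)) = 1/(805 + √1287) = 1/(805 + 3*√143)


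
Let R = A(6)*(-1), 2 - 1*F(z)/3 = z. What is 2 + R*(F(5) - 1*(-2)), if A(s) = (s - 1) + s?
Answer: 79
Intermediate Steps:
F(z) = 6 - 3*z
A(s) = -1 + 2*s (A(s) = (-1 + s) + s = -1 + 2*s)
R = -11 (R = (-1 + 2*6)*(-1) = (-1 + 12)*(-1) = 11*(-1) = -11)
2 + R*(F(5) - 1*(-2)) = 2 - 11*((6 - 3*5) - 1*(-2)) = 2 - 11*((6 - 15) + 2) = 2 - 11*(-9 + 2) = 2 - 11*(-7) = 2 + 77 = 79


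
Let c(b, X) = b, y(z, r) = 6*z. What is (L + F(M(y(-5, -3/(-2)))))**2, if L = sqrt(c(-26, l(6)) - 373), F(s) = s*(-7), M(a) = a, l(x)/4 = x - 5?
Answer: (210 + I*sqrt(399))**2 ≈ 43701.0 + 8389.5*I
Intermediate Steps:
l(x) = -20 + 4*x (l(x) = 4*(x - 5) = 4*(-5 + x) = -20 + 4*x)
F(s) = -7*s
L = I*sqrt(399) (L = sqrt(-26 - 373) = sqrt(-399) = I*sqrt(399) ≈ 19.975*I)
(L + F(M(y(-5, -3/(-2)))))**2 = (I*sqrt(399) - 42*(-5))**2 = (I*sqrt(399) - 7*(-30))**2 = (I*sqrt(399) + 210)**2 = (210 + I*sqrt(399))**2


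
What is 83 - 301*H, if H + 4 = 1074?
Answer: -321987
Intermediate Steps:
H = 1070 (H = -4 + 1074 = 1070)
83 - 301*H = 83 - 301*1070 = 83 - 322070 = -321987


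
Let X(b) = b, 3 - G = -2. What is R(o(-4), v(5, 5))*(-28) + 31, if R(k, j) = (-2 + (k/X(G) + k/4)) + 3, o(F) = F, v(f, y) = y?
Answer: 267/5 ≈ 53.400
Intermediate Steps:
G = 5 (G = 3 - 1*(-2) = 3 + 2 = 5)
R(k, j) = 1 + 9*k/20 (R(k, j) = (-2 + (k/5 + k/4)) + 3 = (-2 + 9*k/20) + 3 = 1 + 9*k/20)
R(o(-4), v(5, 5))*(-28) + 31 = (1 + (9/20)*(-4))*(-28) + 31 = (1 - 9/5)*(-28) + 31 = -⅘*(-28) + 31 = 112/5 + 31 = 267/5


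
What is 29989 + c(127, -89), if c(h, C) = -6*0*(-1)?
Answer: 29989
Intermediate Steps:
c(h, C) = 0 (c(h, C) = 0*(-1) = 0)
29989 + c(127, -89) = 29989 + 0 = 29989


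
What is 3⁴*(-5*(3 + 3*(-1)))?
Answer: 0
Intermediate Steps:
3⁴*(-5*(3 + 3*(-1))) = 81*(-5*(3 - 3)) = 81*(-5*0) = 81*0 = 0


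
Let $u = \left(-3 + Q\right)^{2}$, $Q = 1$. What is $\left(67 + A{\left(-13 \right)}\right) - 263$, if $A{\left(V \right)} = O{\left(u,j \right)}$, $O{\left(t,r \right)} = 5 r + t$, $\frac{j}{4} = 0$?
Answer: $-192$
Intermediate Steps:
$j = 0$ ($j = 4 \cdot 0 = 0$)
$u = 4$ ($u = \left(-3 + 1\right)^{2} = \left(-2\right)^{2} = 4$)
$O{\left(t,r \right)} = t + 5 r$
$A{\left(V \right)} = 4$ ($A{\left(V \right)} = 4 + 5 \cdot 0 = 4 + 0 = 4$)
$\left(67 + A{\left(-13 \right)}\right) - 263 = \left(67 + 4\right) - 263 = 71 - 263 = -192$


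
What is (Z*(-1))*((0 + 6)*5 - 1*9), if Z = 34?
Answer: -714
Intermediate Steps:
(Z*(-1))*((0 + 6)*5 - 1*9) = (34*(-1))*((0 + 6)*5 - 1*9) = -34*(6*5 - 9) = -34*(30 - 9) = -34*21 = -714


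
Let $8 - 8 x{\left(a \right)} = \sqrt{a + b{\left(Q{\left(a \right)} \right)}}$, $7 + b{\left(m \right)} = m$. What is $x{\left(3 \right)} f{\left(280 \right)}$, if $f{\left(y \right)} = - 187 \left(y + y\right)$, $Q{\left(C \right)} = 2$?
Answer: $-104720 + 13090 i \sqrt{2} \approx -1.0472 \cdot 10^{5} + 18512.0 i$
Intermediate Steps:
$f{\left(y \right)} = - 374 y$ ($f{\left(y \right)} = - 187 \cdot 2 y = - 374 y$)
$b{\left(m \right)} = -7 + m$
$x{\left(a \right)} = 1 - \frac{\sqrt{-5 + a}}{8}$ ($x{\left(a \right)} = 1 - \frac{\sqrt{a + \left(-7 + 2\right)}}{8} = 1 - \frac{\sqrt{a - 5}}{8} = 1 - \frac{\sqrt{-5 + a}}{8}$)
$x{\left(3 \right)} f{\left(280 \right)} = \left(1 - \frac{\sqrt{-5 + 3}}{8}\right) \left(\left(-374\right) 280\right) = \left(1 - \frac{\sqrt{-2}}{8}\right) \left(-104720\right) = \left(1 - \frac{i \sqrt{2}}{8}\right) \left(-104720\right) = -104720 + 13090 i \sqrt{2}$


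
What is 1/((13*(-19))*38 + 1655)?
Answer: -1/7731 ≈ -0.00012935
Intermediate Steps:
1/((13*(-19))*38 + 1655) = 1/(-247*38 + 1655) = 1/(-9386 + 1655) = 1/(-7731) = -1/7731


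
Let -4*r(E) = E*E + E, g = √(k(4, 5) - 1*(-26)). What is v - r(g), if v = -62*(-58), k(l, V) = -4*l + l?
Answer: 7199/2 + √14/4 ≈ 3600.4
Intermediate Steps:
k(l, V) = -3*l
g = √14 (g = √(-3*4 - 1*(-26)) = √(-12 + 26) = √14 ≈ 3.7417)
r(E) = -E/4 - E²/4 (r(E) = -(E*E + E)/4 = -(E² + E)/4 = -(E + E²)/4 = -E/4 - E²/4)
v = 3596
v - r(g) = 3596 - (-1)*√14*(1 + √14)/4 = 3596 + √14*(1 + √14)/4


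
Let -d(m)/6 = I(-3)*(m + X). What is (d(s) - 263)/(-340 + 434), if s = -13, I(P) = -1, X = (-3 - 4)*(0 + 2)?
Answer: -425/94 ≈ -4.5213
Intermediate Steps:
X = -14 (X = -7*2 = -14)
d(m) = -84 + 6*m (d(m) = -(-6)*(m - 14) = -(-6)*(-14 + m) = -6*(14 - m) = -84 + 6*m)
(d(s) - 263)/(-340 + 434) = ((-84 + 6*(-13)) - 263)/(-340 + 434) = ((-84 - 78) - 263)/94 = (-162 - 263)*(1/94) = -425*1/94 = -425/94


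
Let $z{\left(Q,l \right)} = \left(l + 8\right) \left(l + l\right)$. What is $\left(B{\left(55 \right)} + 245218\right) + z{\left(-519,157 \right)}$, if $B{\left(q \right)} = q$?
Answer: $297083$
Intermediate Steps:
$z{\left(Q,l \right)} = 2 l \left(8 + l\right)$ ($z{\left(Q,l \right)} = \left(8 + l\right) 2 l = 2 l \left(8 + l\right)$)
$\left(B{\left(55 \right)} + 245218\right) + z{\left(-519,157 \right)} = \left(55 + 245218\right) + 2 \cdot 157 \left(8 + 157\right) = 245273 + 2 \cdot 157 \cdot 165 = 245273 + 51810 = 297083$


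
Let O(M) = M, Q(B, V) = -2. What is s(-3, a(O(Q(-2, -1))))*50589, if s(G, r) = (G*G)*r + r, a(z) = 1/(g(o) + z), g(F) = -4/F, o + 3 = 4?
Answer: -84315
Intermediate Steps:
o = 1 (o = -3 + 4 = 1)
a(z) = 1/(-4 + z) (a(z) = 1/(-4/1 + z) = 1/(-4*1 + z) = 1/(-4 + z))
s(G, r) = r + r*G**2 (s(G, r) = G**2*r + r = r*G**2 + r = r + r*G**2)
s(-3, a(O(Q(-2, -1))))*50589 = ((1 + (-3)**2)/(-4 - 2))*50589 = ((1 + 9)/(-6))*50589 = -1/6*10*50589 = -5/3*50589 = -84315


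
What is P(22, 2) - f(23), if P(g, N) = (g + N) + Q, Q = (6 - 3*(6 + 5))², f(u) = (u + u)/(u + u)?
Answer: 752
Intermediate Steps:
f(u) = 1 (f(u) = (2*u)/((2*u)) = (2*u)*(1/(2*u)) = 1)
Q = 729 (Q = (6 - 3*11)² = (6 - 33)² = (-27)² = 729)
P(g, N) = 729 + N + g (P(g, N) = (g + N) + 729 = (N + g) + 729 = 729 + N + g)
P(22, 2) - f(23) = (729 + 2 + 22) - 1*1 = 753 - 1 = 752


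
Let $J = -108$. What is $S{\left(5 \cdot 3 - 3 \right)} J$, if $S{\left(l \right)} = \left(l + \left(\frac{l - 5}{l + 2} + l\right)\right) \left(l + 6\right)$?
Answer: $-47628$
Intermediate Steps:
$S{\left(l \right)} = \left(6 + l\right) \left(2 l + \frac{-5 + l}{2 + l}\right)$ ($S{\left(l \right)} = \left(l + \left(\frac{-5 + l}{2 + l} + l\right)\right) \left(6 + l\right) = \left(l + \left(l + \frac{-5 + l}{2 + l}\right)\right) \left(6 + l\right) = \left(2 l + \frac{-5 + l}{2 + l}\right) \left(6 + l\right) = \left(6 + l\right) \left(2 l + \frac{-5 + l}{2 + l}\right)$)
$S{\left(5 \cdot 3 - 3 \right)} J = \frac{-30 + 2 \left(5 \cdot 3 - 3\right)^{3} + 17 \left(5 \cdot 3 - 3\right)^{2} + 25 \left(5 \cdot 3 - 3\right)}{2 + \left(5 \cdot 3 - 3\right)} \left(-108\right) = \frac{-30 + 2 \left(15 - 3\right)^{3} + 17 \left(15 - 3\right)^{2} + 25 \left(15 - 3\right)}{2 + \left(15 - 3\right)} \left(-108\right) = \frac{-30 + 2 \cdot 12^{3} + 17 \cdot 12^{2} + 25 \cdot 12}{2 + 12} \left(-108\right) = \frac{-30 + 2 \cdot 1728 + 17 \cdot 144 + 300}{14} \left(-108\right) = \frac{-30 + 3456 + 2448 + 300}{14} \left(-108\right) = \frac{1}{14} \cdot 6174 \left(-108\right) = 441 \left(-108\right) = -47628$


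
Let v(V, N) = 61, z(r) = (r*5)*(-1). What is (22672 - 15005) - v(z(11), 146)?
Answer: 7606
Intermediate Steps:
z(r) = -5*r (z(r) = (5*r)*(-1) = -5*r)
(22672 - 15005) - v(z(11), 146) = (22672 - 15005) - 1*61 = 7667 - 61 = 7606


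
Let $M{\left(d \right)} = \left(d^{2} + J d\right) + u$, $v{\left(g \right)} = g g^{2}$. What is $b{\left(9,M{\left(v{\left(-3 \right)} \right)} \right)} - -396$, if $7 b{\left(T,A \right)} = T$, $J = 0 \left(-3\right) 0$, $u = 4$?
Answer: $\frac{2781}{7} \approx 397.29$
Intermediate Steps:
$J = 0$ ($J = 0 \cdot 0 = 0$)
$v{\left(g \right)} = g^{3}$
$M{\left(d \right)} = 4 + d^{2}$ ($M{\left(d \right)} = \left(d^{2} + 0 d\right) + 4 = \left(d^{2} + 0\right) + 4 = d^{2} + 4 = 4 + d^{2}$)
$b{\left(T,A \right)} = \frac{T}{7}$
$b{\left(9,M{\left(v{\left(-3 \right)} \right)} \right)} - -396 = \frac{1}{7} \cdot 9 - -396 = \frac{9}{7} + 396 = \frac{2781}{7}$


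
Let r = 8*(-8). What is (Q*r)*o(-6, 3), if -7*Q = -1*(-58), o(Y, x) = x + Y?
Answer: -11136/7 ≈ -1590.9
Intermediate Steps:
o(Y, x) = Y + x
r = -64
Q = -58/7 (Q = -(-1)*(-58)/7 = -⅐*58 = -58/7 ≈ -8.2857)
(Q*r)*o(-6, 3) = (-58/7*(-64))*(-6 + 3) = (3712/7)*(-3) = -11136/7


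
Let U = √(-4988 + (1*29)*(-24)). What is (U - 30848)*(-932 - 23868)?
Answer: 765030400 - 347200*I*√29 ≈ 7.6503e+8 - 1.8697e+6*I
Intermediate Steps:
U = 14*I*√29 (U = √(-4988 + 29*(-24)) = √(-4988 - 696) = √(-5684) = 14*I*√29 ≈ 75.392*I)
(U - 30848)*(-932 - 23868) = (14*I*√29 - 30848)*(-932 - 23868) = (-30848 + 14*I*√29)*(-24800) = 765030400 - 347200*I*√29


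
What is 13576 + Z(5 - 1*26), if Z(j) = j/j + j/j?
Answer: 13578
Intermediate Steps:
Z(j) = 2 (Z(j) = 1 + 1 = 2)
13576 + Z(5 - 1*26) = 13576 + 2 = 13578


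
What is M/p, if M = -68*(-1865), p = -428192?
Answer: -31705/107048 ≈ -0.29618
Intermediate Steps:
M = 126820
M/p = 126820/(-428192) = 126820*(-1/428192) = -31705/107048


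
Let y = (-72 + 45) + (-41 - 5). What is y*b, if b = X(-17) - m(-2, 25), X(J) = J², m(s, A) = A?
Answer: -19272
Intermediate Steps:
b = 264 (b = (-17)² - 1*25 = 289 - 25 = 264)
y = -73 (y = -27 - 46 = -73)
y*b = -73*264 = -19272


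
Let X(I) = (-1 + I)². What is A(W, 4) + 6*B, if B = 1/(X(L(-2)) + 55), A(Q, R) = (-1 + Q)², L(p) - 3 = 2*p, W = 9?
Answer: 3782/59 ≈ 64.102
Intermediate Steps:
L(p) = 3 + 2*p
B = 1/59 (B = 1/((-1 + (3 + 2*(-2)))² + 55) = 1/((-1 + (3 - 4))² + 55) = 1/((-1 - 1)² + 55) = 1/((-2)² + 55) = 1/(4 + 55) = 1/59 ≈ 0.016949)
A(W, 4) + 6*B = (-1 + 9)² + 6*(1/59) = 8² + 6/59 = 64 + 6/59 = 3782/59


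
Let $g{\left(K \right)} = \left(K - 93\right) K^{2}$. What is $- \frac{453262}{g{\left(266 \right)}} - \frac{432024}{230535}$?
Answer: $- \frac{19123428901}{10006844190} \approx -1.911$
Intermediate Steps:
$g{\left(K \right)} = K^{2} \left(-93 + K\right)$ ($g{\left(K \right)} = \left(K - 93\right) K^{2} = \left(-93 + K\right) K^{2} = K^{2} \left(-93 + K\right)$)
$- \frac{453262}{g{\left(266 \right)}} - \frac{432024}{230535} = - \frac{453262}{266^{2} \left(-93 + 266\right)} - \frac{432024}{230535} = - \frac{453262}{70756 \cdot 173} - \frac{3064}{1635} = - \frac{453262}{12240788} - \frac{3064}{1635} = \left(-453262\right) \frac{1}{12240788} - \frac{3064}{1635} = - \frac{226631}{6120394} - \frac{3064}{1635} = - \frac{19123428901}{10006844190}$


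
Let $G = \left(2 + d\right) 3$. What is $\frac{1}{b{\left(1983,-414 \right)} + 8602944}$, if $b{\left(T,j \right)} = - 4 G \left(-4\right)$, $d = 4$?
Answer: $\frac{1}{8603232} \approx 1.1624 \cdot 10^{-7}$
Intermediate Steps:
$G = 18$ ($G = \left(2 + 4\right) 3 = 6 \cdot 3 = 18$)
$b{\left(T,j \right)} = 288$ ($b{\left(T,j \right)} = \left(-4\right) 18 \left(-4\right) = \left(-72\right) \left(-4\right) = 288$)
$\frac{1}{b{\left(1983,-414 \right)} + 8602944} = \frac{1}{288 + 8602944} = \frac{1}{8603232}$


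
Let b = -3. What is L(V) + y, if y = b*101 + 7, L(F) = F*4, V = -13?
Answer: -348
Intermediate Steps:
L(F) = 4*F
y = -296 (y = -3*101 + 7 = -303 + 7 = -296)
L(V) + y = 4*(-13) - 296 = -52 - 296 = -348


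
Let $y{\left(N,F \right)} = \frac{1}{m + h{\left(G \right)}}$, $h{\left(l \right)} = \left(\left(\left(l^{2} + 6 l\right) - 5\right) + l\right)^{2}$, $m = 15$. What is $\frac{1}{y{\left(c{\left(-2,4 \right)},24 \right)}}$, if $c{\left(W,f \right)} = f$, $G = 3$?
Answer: $640$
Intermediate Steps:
$h{\left(l \right)} = \left(-5 + l^{2} + 7 l\right)^{2}$ ($h{\left(l \right)} = \left(\left(-5 + l^{2} + 6 l\right) + l\right)^{2} = \left(-5 + l^{2} + 7 l\right)^{2}$)
$y{\left(N,F \right)} = \frac{1}{640}$ ($y{\left(N,F \right)} = \frac{1}{15 + \left(-5 + 3^{2} + 7 \cdot 3\right)^{2}} = \frac{1}{15 + \left(-5 + 9 + 21\right)^{2}} = \frac{1}{15 + 25^{2}} = \frac{1}{15 + 625} = \frac{1}{640}$)
$\frac{1}{y{\left(c{\left(-2,4 \right)},24 \right)}} = \frac{1}{\frac{1}{640}} = 640$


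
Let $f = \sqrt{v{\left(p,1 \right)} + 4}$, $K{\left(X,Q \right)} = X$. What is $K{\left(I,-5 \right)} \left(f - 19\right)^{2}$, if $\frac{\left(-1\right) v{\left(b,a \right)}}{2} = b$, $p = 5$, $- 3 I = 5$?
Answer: $- \frac{1775}{3} + \frac{190 i \sqrt{6}}{3} \approx -591.67 + 155.13 i$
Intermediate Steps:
$I = - \frac{5}{3}$ ($I = \left(- \frac{1}{3}\right) 5 = - \frac{5}{3} \approx -1.6667$)
$v{\left(b,a \right)} = - 2 b$
$f = i \sqrt{6}$ ($f = \sqrt{\left(-2\right) 5 + 4} = \sqrt{-10 + 4} = \sqrt{-6} = i \sqrt{6} \approx 2.4495 i$)
$K{\left(I,-5 \right)} \left(f - 19\right)^{2} = - \frac{5 \left(i \sqrt{6} - 19\right)^{2}}{3} = - \frac{5 \left(-19 + i \sqrt{6}\right)^{2}}{3}$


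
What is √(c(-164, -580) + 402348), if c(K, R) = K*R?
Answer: 2*√124367 ≈ 705.31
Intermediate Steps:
√(c(-164, -580) + 402348) = √(-164*(-580) + 402348) = √(95120 + 402348) = √497468 = 2*√124367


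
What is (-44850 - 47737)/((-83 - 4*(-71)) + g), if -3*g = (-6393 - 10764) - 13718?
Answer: -277761/31478 ≈ -8.8240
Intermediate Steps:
g = 30875/3 (g = -((-6393 - 10764) - 13718)/3 = -(-17157 - 13718)/3 = -1/3*(-30875) = 30875/3 ≈ 10292.)
(-44850 - 47737)/((-83 - 4*(-71)) + g) = (-44850 - 47737)/((-83 - 4*(-71)) + 30875/3) = -92587/((-83 + 284) + 30875/3) = -92587/(201 + 30875/3) = -92587/31478/3 = -92587*3/31478 = -277761/31478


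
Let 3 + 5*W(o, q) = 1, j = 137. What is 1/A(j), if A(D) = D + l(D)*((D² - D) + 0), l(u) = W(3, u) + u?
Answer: 5/12726341 ≈ 3.9289e-7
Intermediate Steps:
W(o, q) = -⅖ (W(o, q) = -⅗ + (⅕)*1 = -⅗ + ⅕ = -⅖)
l(u) = -⅖ + u
A(D) = D + (-⅖ + D)*(D² - D) (A(D) = D + (-⅖ + D)*((D² - D) + 0) = D + (-⅖ + D)*(D² - D))
1/A(j) = 1/((⅕)*137*(7 - 7*137 + 5*137²)) = 1/((⅕)*137*(7 - 959 + 5*18769)) = 1/((⅕)*137*(7 - 959 + 93845)) = 1/((⅕)*137*92893) = 1/(12726341/5) = 5/12726341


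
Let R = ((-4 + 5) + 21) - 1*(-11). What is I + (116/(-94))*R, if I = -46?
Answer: -4076/47 ≈ -86.723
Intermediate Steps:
R = 33 (R = (1 + 21) + 11 = 22 + 11 = 33)
I + (116/(-94))*R = -46 + (116/(-94))*33 = -46 + (116*(-1/94))*33 = -46 - 58/47*33 = -46 - 1914/47 = -4076/47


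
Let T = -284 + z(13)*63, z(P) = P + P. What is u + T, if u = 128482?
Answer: 129836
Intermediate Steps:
z(P) = 2*P
T = 1354 (T = -284 + (2*13)*63 = -284 + 26*63 = -284 + 1638 = 1354)
u + T = 128482 + 1354 = 129836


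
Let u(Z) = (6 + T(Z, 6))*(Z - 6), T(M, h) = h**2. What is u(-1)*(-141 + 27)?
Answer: 33516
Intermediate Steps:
u(Z) = -252 + 42*Z (u(Z) = (6 + 6**2)*(Z - 6) = (6 + 36)*(-6 + Z) = 42*(-6 + Z) = -252 + 42*Z)
u(-1)*(-141 + 27) = (-252 + 42*(-1))*(-141 + 27) = (-252 - 42)*(-114) = -294*(-114) = 33516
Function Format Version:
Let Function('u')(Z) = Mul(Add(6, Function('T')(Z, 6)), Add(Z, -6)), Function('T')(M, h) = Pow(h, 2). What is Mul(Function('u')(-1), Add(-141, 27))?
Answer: 33516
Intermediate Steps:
Function('u')(Z) = Add(-252, Mul(42, Z)) (Function('u')(Z) = Mul(Add(6, Pow(6, 2)), Add(Z, -6)) = Mul(Add(6, 36), Add(-6, Z)) = Mul(42, Add(-6, Z)) = Add(-252, Mul(42, Z)))
Mul(Function('u')(-1), Add(-141, 27)) = Mul(Add(-252, Mul(42, -1)), Add(-141, 27)) = Mul(Add(-252, -42), -114) = Mul(-294, -114) = 33516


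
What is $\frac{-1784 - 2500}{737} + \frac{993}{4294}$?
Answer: $- \frac{17663655}{3164678} \approx -5.5815$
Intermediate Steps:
$\frac{-1784 - 2500}{737} + \frac{993}{4294} = \left(-1784 - 2500\right) \frac{1}{737} + 993 \cdot \frac{1}{4294} = \left(-4284\right) \frac{1}{737} + \frac{993}{4294} = - \frac{4284}{737} + \frac{993}{4294} = - \frac{17663655}{3164678}$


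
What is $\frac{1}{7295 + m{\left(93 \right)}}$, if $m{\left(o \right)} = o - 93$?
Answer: $\frac{1}{7295} \approx 0.00013708$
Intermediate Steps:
$m{\left(o \right)} = -93 + o$
$\frac{1}{7295 + m{\left(93 \right)}} = \frac{1}{7295 + \left(-93 + 93\right)} = \frac{1}{7295 + 0} = \frac{1}{7295}$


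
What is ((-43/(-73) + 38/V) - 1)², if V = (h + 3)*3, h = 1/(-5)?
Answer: 39753025/2350089 ≈ 16.916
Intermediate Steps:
h = -⅕ ≈ -0.20000
V = 42/5 (V = (-⅕ + 3)*3 = (14/5)*3 = 42/5 ≈ 8.4000)
((-43/(-73) + 38/V) - 1)² = ((-43/(-73) + 38/(42/5)) - 1)² = ((-43*(-1/73) + 38*(5/42)) - 1)² = ((43/73 + 95/21) - 1)² = (7838/1533 - 1)² = (6305/1533)² = 39753025/2350089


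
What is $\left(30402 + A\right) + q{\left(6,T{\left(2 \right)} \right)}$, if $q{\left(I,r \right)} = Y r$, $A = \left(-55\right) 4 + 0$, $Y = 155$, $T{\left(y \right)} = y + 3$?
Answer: $30957$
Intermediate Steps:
$T{\left(y \right)} = 3 + y$
$A = -220$ ($A = -220 + 0 = -220$)
$q{\left(I,r \right)} = 155 r$
$\left(30402 + A\right) + q{\left(6,T{\left(2 \right)} \right)} = \left(30402 - 220\right) + 155 \left(3 + 2\right) = 30182 + 155 \cdot 5 = 30182 + 775 = 30957$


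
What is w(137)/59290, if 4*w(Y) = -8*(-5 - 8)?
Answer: 13/29645 ≈ 0.00043852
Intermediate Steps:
w(Y) = 26 (w(Y) = (-8*(-5 - 8))/4 = (-8*(-13))/4 = (1/4)*104 = 26)
w(137)/59290 = 26/59290 = 26*(1/59290) = 13/29645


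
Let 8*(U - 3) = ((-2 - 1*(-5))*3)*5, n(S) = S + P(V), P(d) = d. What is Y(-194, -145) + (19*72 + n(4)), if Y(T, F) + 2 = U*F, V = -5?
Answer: 915/8 ≈ 114.38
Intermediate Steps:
n(S) = -5 + S (n(S) = S - 5 = -5 + S)
U = 69/8 (U = 3 + (((-2 - 1*(-5))*3)*5)/8 = 3 + (((-2 + 5)*3)*5)/8 = 3 + ((3*3)*5)/8 = 3 + (9*5)/8 = 3 + (⅛)*45 = 3 + 45/8 = 69/8 ≈ 8.6250)
Y(T, F) = -2 + 69*F/8
Y(-194, -145) + (19*72 + n(4)) = (-2 + (69/8)*(-145)) + (19*72 + (-5 + 4)) = (-2 - 10005/8) + (1368 - 1) = -10021/8 + 1367 = 915/8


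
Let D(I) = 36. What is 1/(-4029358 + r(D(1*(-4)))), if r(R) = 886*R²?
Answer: -1/2881102 ≈ -3.4709e-7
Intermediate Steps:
1/(-4029358 + r(D(1*(-4)))) = 1/(-4029358 + 886*36²) = 1/(-4029358 + 886*1296) = 1/(-4029358 + 1148256) = 1/(-2881102) = -1/2881102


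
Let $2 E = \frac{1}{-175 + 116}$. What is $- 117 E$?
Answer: $\frac{117}{118} \approx 0.99153$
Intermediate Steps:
$E = - \frac{1}{118}$ ($E = \frac{1}{2 \left(-175 + 116\right)} = \frac{1}{2 \left(-59\right)} = \frac{1}{2} \left(- \frac{1}{59}\right) = - \frac{1}{118} \approx -0.0084746$)
$- 117 E = \left(-117\right) \left(- \frac{1}{118}\right) = \frac{117}{118}$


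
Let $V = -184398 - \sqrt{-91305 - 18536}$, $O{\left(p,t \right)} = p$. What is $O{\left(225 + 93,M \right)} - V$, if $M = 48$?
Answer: $184716 + i \sqrt{109841} \approx 1.8472 \cdot 10^{5} + 331.42 i$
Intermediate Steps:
$V = -184398 - i \sqrt{109841}$ ($V = -184398 - \sqrt{-109841} = -184398 - i \sqrt{109841} \approx -1.844 \cdot 10^{5} - 331.42 i$)
$O{\left(225 + 93,M \right)} - V = \left(225 + 93\right) - \left(-184398 - i \sqrt{109841}\right) = 318 + \left(184398 + i \sqrt{109841}\right) = 184716 + i \sqrt{109841}$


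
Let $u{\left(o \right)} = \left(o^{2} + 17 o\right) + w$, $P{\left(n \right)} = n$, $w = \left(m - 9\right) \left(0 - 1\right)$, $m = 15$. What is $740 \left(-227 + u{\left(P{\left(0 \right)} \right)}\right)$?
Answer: $-172420$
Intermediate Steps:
$w = -6$ ($w = \left(15 - 9\right) \left(0 - 1\right) = 6 \left(-1\right) = -6$)
$u{\left(o \right)} = -6 + o^{2} + 17 o$ ($u{\left(o \right)} = \left(o^{2} + 17 o\right) - 6 = -6 + o^{2} + 17 o$)
$740 \left(-227 + u{\left(P{\left(0 \right)} \right)}\right) = 740 \left(-227 + \left(-6 + 0^{2} + 17 \cdot 0\right)\right) = 740 \left(-227 + \left(-6 + 0 + 0\right)\right) = 740 \left(-227 - 6\right) = 740 \left(-233\right) = -172420$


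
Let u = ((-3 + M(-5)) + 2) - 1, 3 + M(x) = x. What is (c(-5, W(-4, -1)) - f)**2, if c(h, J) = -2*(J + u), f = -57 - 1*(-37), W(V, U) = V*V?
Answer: 64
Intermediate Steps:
M(x) = -3 + x
W(V, U) = V**2
f = -20 (f = -57 + 37 = -20)
u = -10 (u = ((-3 + (-3 - 5)) + 2) - 1 = ((-3 - 8) + 2) - 1 = (-11 + 2) - 1 = -9 - 1 = -10)
c(h, J) = 20 - 2*J (c(h, J) = -2*(J - 10) = -2*(-10 + J) = 20 - 2*J)
(c(-5, W(-4, -1)) - f)**2 = ((20 - 2*(-4)**2) - 1*(-20))**2 = ((20 - 2*16) + 20)**2 = ((20 - 32) + 20)**2 = (-12 + 20)**2 = 8**2 = 64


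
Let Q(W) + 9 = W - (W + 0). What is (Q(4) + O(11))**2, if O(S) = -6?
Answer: 225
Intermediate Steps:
Q(W) = -9 (Q(W) = -9 + (W - (W + 0)) = -9 + (W - W) = -9 + 0 = -9)
(Q(4) + O(11))**2 = (-9 - 6)**2 = (-15)**2 = 225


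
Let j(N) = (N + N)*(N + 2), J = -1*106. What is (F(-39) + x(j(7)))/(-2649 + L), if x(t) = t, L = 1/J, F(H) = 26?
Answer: -16112/280795 ≈ -0.057380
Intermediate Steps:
J = -106
j(N) = 2*N*(2 + N) (j(N) = (2*N)*(2 + N) = 2*N*(2 + N))
L = -1/106 (L = 1/(-106) = -1/106 ≈ -0.0094340)
(F(-39) + x(j(7)))/(-2649 + L) = (26 + 2*7*(2 + 7))/(-2649 - 1/106) = (26 + 2*7*9)/(-280795/106) = (26 + 126)*(-106/280795) = 152*(-106/280795) = -16112/280795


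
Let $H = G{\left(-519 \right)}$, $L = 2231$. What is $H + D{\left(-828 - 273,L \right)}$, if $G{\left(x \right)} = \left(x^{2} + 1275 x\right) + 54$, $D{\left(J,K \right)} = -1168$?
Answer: $-393478$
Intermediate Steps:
$G{\left(x \right)} = 54 + x^{2} + 1275 x$
$H = -392310$ ($H = 54 + \left(-519\right)^{2} + 1275 \left(-519\right) = 54 + 269361 - 661725 = -392310$)
$H + D{\left(-828 - 273,L \right)} = -392310 - 1168 = -393478$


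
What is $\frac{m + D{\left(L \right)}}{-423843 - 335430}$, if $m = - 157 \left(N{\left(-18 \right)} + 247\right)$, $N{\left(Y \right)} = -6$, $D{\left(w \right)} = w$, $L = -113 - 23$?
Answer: $\frac{37973}{759273} \approx 0.050012$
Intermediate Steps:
$L = -136$ ($L = -113 - 23 = -136$)
$m = -37837$ ($m = - 157 \left(-6 + 247\right) = \left(-157\right) 241 = -37837$)
$\frac{m + D{\left(L \right)}}{-423843 - 335430} = \frac{-37837 - 136}{-423843 - 335430} = - \frac{37973}{-759273} = \left(-37973\right) \left(- \frac{1}{759273}\right) = \frac{37973}{759273}$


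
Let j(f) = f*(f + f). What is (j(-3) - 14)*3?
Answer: 12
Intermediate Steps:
j(f) = 2*f**2 (j(f) = f*(2*f) = 2*f**2)
(j(-3) - 14)*3 = (2*(-3)**2 - 14)*3 = (2*9 - 14)*3 = (18 - 14)*3 = 4*3 = 12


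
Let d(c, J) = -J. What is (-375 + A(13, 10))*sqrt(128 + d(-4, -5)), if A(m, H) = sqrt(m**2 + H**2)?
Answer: sqrt(133)*(-375 + sqrt(269)) ≈ -4135.6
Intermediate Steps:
A(m, H) = sqrt(H**2 + m**2)
(-375 + A(13, 10))*sqrt(128 + d(-4, -5)) = (-375 + sqrt(10**2 + 13**2))*sqrt(128 - 1*(-5)) = (-375 + sqrt(100 + 169))*sqrt(128 + 5) = (-375 + sqrt(269))*sqrt(133) = sqrt(133)*(-375 + sqrt(269))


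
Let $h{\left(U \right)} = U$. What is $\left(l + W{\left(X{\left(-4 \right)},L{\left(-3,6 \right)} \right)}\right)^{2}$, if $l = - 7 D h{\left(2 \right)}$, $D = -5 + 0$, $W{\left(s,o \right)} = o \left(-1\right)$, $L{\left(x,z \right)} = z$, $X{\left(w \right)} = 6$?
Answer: $4096$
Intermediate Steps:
$W{\left(s,o \right)} = - o$
$D = -5$
$l = 70$ ($l = \left(-7\right) \left(-5\right) 2 = 35 \cdot 2 = 70$)
$\left(l + W{\left(X{\left(-4 \right)},L{\left(-3,6 \right)} \right)}\right)^{2} = \left(70 - 6\right)^{2} = 64^{2} = 4096$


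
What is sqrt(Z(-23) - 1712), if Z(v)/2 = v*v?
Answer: I*sqrt(654) ≈ 25.573*I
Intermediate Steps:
Z(v) = 2*v**2 (Z(v) = 2*(v*v) = 2*v**2)
sqrt(Z(-23) - 1712) = sqrt(2*(-23)**2 - 1712) = sqrt(2*529 - 1712) = sqrt(1058 - 1712) = sqrt(-654) = I*sqrt(654)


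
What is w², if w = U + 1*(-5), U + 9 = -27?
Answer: 1681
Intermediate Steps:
U = -36 (U = -9 - 27 = -36)
w = -41 (w = -36 + 1*(-5) = -36 - 5 = -41)
w² = (-41)² = 1681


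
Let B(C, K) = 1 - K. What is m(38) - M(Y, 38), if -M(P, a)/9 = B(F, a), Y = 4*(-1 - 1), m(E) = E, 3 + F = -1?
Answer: -295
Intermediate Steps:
F = -4 (F = -3 - 1 = -4)
Y = -8 (Y = 4*(-2) = -8)
M(P, a) = -9 + 9*a (M(P, a) = -9*(1 - a) = -9 + 9*a)
m(38) - M(Y, 38) = 38 - (-9 + 9*38) = 38 - (-9 + 342) = 38 - 1*333 = 38 - 333 = -295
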